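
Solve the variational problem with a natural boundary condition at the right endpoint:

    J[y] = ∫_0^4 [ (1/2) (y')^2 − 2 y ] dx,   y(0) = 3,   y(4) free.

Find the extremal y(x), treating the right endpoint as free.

The Lagrangian L = (1/2) (y')^2 − 2 y gives
    ∂L/∂y = −2,   ∂L/∂y' = y'.
Euler-Lagrange: d/dx(y') − (−2) = 0, i.e. y'' + 2 = 0, so
    y(x) = −(2/2) x^2 + C1 x + C2.
Fixed left endpoint y(0) = 3 ⇒ C2 = 3.
The right endpoint x = 4 is free, so the natural (transversality) condition is ∂L/∂y' |_{x=4} = 0, i.e. y'(4) = 0.
Compute y'(x) = −2 x + C1, so y'(4) = −8 + C1 = 0 ⇒ C1 = 8.
Therefore the extremal is
    y(x) = −x^2 + 8 x + 3.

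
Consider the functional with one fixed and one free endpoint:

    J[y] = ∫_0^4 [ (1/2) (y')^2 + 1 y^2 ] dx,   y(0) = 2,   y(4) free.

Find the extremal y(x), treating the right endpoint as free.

The Lagrangian L = (1/2) (y')^2 + 1 y^2 gives
    ∂L/∂y = 2 y,   ∂L/∂y' = y'.
Euler-Lagrange: y'' − 2 y = 0.
With k = sqrt(2), the general solution is
    y(x) = A cosh(sqrt(2) x) + B sinh(sqrt(2) x).
Fixed left endpoint y(0) = 2 ⇒ A = 2.
The right endpoint x = 4 is free, so the natural (transversality) condition is ∂L/∂y' |_{x=4} = 0, i.e. y'(4) = 0.
Compute y'(x) = A k sinh(k x) + B k cosh(k x), so
    y'(4) = A k sinh(k·4) + B k cosh(k·4) = 0
    ⇒ B = −A tanh(k·4) = − 2 tanh(sqrt(2)·4).
Therefore the extremal is
    y(x) = 2 cosh(sqrt(2) x) − 2 tanh(sqrt(2)·4) sinh(sqrt(2) x).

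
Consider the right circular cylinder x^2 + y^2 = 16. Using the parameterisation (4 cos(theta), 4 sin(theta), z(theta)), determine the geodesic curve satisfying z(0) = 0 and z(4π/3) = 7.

Parameterise the cylinder of radius R = 4 as
    r(θ) = (4 cos θ, 4 sin θ, z(θ)).
The arc-length element is
    ds = sqrt(16 + (dz/dθ)^2) dθ,
so the Lagrangian is L = sqrt(16 + z'^2).
L depends on z' only, not on z or θ, so ∂L/∂z = 0 and
    ∂L/∂z' = z' / sqrt(16 + z'^2).
The Euler-Lagrange equation gives
    d/dθ( z' / sqrt(16 + z'^2) ) = 0,
so z' is constant. Integrating once:
    z(θ) = a θ + b,
a helix on the cylinder (a straight line when the cylinder is unrolled). The constants a, b are determined by the endpoint conditions.
With endpoint conditions z(0) = 0 and z(4π/3) = 7: from z(0) = b we get b = 0, and a·4π/3 + 0 = 7 gives a = 21/(4π), so
    z(θ) = (21/(4π)) θ.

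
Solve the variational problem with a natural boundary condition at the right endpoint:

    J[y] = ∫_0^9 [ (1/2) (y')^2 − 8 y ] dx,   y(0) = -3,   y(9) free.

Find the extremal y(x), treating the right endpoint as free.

The Lagrangian L = (1/2) (y')^2 − 8 y gives
    ∂L/∂y = −8,   ∂L/∂y' = y'.
Euler-Lagrange: d/dx(y') − (−8) = 0, i.e. y'' + 8 = 0, so
    y(x) = −(8/2) x^2 + C1 x + C2.
Fixed left endpoint y(0) = -3 ⇒ C2 = -3.
The right endpoint x = 9 is free, so the natural (transversality) condition is ∂L/∂y' |_{x=9} = 0, i.e. y'(9) = 0.
Compute y'(x) = −8 x + C1, so y'(9) = −72 + C1 = 0 ⇒ C1 = 72.
Therefore the extremal is
    y(x) = −4 x^2 + 72 x − 3.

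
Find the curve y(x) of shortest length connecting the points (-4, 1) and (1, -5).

Arc-length functional: J[y] = ∫ sqrt(1 + (y')^2) dx.
Lagrangian L = sqrt(1 + (y')^2) has no explicit y dependence, so ∂L/∂y = 0 and the Euler-Lagrange equation gives
    d/dx( y' / sqrt(1 + (y')^2) ) = 0  ⇒  y' / sqrt(1 + (y')^2) = const.
Hence y' is constant, so y(x) is affine.
Fitting the endpoints (-4, 1) and (1, -5):
    slope m = ((-5) − 1) / (1 − (-4)) = -6/5,
    intercept c = 1 − m·(-4) = -19/5.
Extremal: y(x) = (-6/5) x - 19/5.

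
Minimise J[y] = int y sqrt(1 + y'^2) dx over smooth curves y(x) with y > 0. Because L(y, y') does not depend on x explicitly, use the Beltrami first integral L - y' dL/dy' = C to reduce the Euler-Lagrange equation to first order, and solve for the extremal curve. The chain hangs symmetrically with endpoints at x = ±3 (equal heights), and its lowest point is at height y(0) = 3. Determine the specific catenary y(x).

The Lagrangian L(y, y') = y sqrt(1 + y'^2) has no explicit x dependence, so the Beltrami identity applies:
    L − y' ∂L/∂y' = C.
Compute ∂L/∂y' = y · y' / sqrt(1 + y'^2). Then
    L − y' ∂L/∂y'
    = y sqrt(1 + y'^2) − y · y'^2 / sqrt(1 + y'^2)
    = y (1 + y'^2 − y'^2) / sqrt(1 + y'^2)
    = y / sqrt(1 + y'^2) = C.
Squaring gives y^2 = C^2 (1 + y'^2), i.e.
    y'^2 = y^2 / C^2 − 1.
Separating variables,
    dy / sqrt(y^2 − C^2) = dx / C,
and integrating gives arccosh(y / C) = (x − a)/C, so
    y(x) = C cosh((x − a)/C),
the catenary. The constants C and a are fixed by the two endpoint conditions (and, for the hanging-chain problem, the length constraint selects C).
Now fit the given data. The endpoints x = ±3 are symmetric at equal height, so the catenary is even about its minimum: a = 0 and y(x) = C cosh(x/C). The lowest point is y(0) = C cosh(0) = C, and we are told y(0) = 3, so C = 3. Therefore
    y(x) = 3 cosh(x/3),
and at the endpoints
    y(±3) = 3 cosh(3/3).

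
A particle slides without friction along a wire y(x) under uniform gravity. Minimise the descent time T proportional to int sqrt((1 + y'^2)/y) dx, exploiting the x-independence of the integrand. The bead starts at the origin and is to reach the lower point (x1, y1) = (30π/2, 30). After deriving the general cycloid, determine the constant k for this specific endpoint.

The Lagrangian L = sqrt((1 + y'^2) / y) has no explicit x dependence, so the Beltrami identity applies:
    L − y' ∂L/∂y' = C.
Compute ∂L/∂y' = y' / sqrt(y (1 + y'^2)).
Substitute:
    sqrt((1 + y'^2)/y) − y'·y' / sqrt(y (1 + y'^2))
    = (1 + y'^2) / sqrt(y (1 + y'^2)) − y'^2 / sqrt(y (1 + y'^2))
    = 1 / sqrt(y (1 + y'^2)) = C.
Squaring and rearranging gives the first integral
    y (1 + y'^2) = 1/C^2 =: k   (constant).
Solving this first-order ODE by the substitution
    y = (k/2)(1 − cos θ)
yields the cycloid parameterisation
    x(θ) = (k/2)(θ − sin θ),   y(θ) = (k/2)(1 − cos θ).
The constant k is fixed by the endpoint condition.
Now fit the given lower endpoint (x1, y1) = (30π/2, 30). At the bottom of the first arch (θ = π), the parametric equations give
    y(π) = (k/2)(1 − cos π) = k,
    x(π) = (k/2)(π − sin π) = kπ/2.
Matching y(π) = 30 gives k = 30, consistent with x(π) = 30π/2. Therefore the specific cycloid is
    x(θ) = (30/2)(θ − sin θ),   y(θ) = (30/2)(1 − cos θ).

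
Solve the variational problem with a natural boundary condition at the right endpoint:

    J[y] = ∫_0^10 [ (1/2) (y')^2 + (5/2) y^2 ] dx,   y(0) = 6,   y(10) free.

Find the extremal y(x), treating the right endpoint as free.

The Lagrangian L = (1/2) (y')^2 + (5/2) y^2 gives
    ∂L/∂y = 5 y,   ∂L/∂y' = y'.
Euler-Lagrange: y'' − 5 y = 0.
With k = sqrt(5), the general solution is
    y(x) = A cosh(sqrt(5) x) + B sinh(sqrt(5) x).
Fixed left endpoint y(0) = 6 ⇒ A = 6.
The right endpoint x = 10 is free, so the natural (transversality) condition is ∂L/∂y' |_{x=10} = 0, i.e. y'(10) = 0.
Compute y'(x) = A k sinh(k x) + B k cosh(k x), so
    y'(10) = A k sinh(k·10) + B k cosh(k·10) = 0
    ⇒ B = −A tanh(k·10) = − 6 tanh(sqrt(5)·10).
Therefore the extremal is
    y(x) = 6 cosh(sqrt(5) x) − 6 tanh(sqrt(5)·10) sinh(sqrt(5) x).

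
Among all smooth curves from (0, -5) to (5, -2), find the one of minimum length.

Arc-length functional: J[y] = ∫ sqrt(1 + (y')^2) dx.
Lagrangian L = sqrt(1 + (y')^2) has no explicit y dependence, so ∂L/∂y = 0 and the Euler-Lagrange equation gives
    d/dx( y' / sqrt(1 + (y')^2) ) = 0  ⇒  y' / sqrt(1 + (y')^2) = const.
Hence y' is constant, so y(x) is affine.
Fitting the endpoints (0, -5) and (5, -2):
    slope m = ((-2) − (-5)) / (5 − 0) = 3/5,
    intercept c = (-5) − m·0 = -5.
Extremal: y(x) = (3/5) x - 5.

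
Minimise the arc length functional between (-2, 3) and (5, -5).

Arc-length functional: J[y] = ∫ sqrt(1 + (y')^2) dx.
Lagrangian L = sqrt(1 + (y')^2) has no explicit y dependence, so ∂L/∂y = 0 and the Euler-Lagrange equation gives
    d/dx( y' / sqrt(1 + (y')^2) ) = 0  ⇒  y' / sqrt(1 + (y')^2) = const.
Hence y' is constant, so y(x) is affine.
Fitting the endpoints (-2, 3) and (5, -5):
    slope m = ((-5) − 3) / (5 − (-2)) = -8/7,
    intercept c = 3 − m·(-2) = 5/7.
Extremal: y(x) = (-8/7) x + 5/7.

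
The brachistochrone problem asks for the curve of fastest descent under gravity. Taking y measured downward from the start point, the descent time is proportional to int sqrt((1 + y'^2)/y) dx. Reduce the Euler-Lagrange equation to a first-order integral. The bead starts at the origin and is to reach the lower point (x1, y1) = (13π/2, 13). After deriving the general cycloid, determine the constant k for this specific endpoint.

The Lagrangian L = sqrt((1 + y'^2) / y) has no explicit x dependence, so the Beltrami identity applies:
    L − y' ∂L/∂y' = C.
Compute ∂L/∂y' = y' / sqrt(y (1 + y'^2)).
Substitute:
    sqrt((1 + y'^2)/y) − y'·y' / sqrt(y (1 + y'^2))
    = (1 + y'^2) / sqrt(y (1 + y'^2)) − y'^2 / sqrt(y (1 + y'^2))
    = 1 / sqrt(y (1 + y'^2)) = C.
Squaring and rearranging gives the first integral
    y (1 + y'^2) = 1/C^2 =: k   (constant).
Solving this first-order ODE by the substitution
    y = (k/2)(1 − cos θ)
yields the cycloid parameterisation
    x(θ) = (k/2)(θ − sin θ),   y(θ) = (k/2)(1 − cos θ).
The constant k is fixed by the endpoint condition.
Now fit the given lower endpoint (x1, y1) = (13π/2, 13). At the bottom of the first arch (θ = π), the parametric equations give
    y(π) = (k/2)(1 − cos π) = k,
    x(π) = (k/2)(π − sin π) = kπ/2.
Matching y(π) = 13 gives k = 13, consistent with x(π) = 13π/2. Therefore the specific cycloid is
    x(θ) = (13/2)(θ − sin θ),   y(θ) = (13/2)(1 − cos θ).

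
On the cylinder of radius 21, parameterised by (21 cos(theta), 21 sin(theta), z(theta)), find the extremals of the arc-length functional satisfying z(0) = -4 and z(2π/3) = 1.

Parameterise the cylinder of radius R = 21 as
    r(θ) = (21 cos θ, 21 sin θ, z(θ)).
The arc-length element is
    ds = sqrt(441 + (dz/dθ)^2) dθ,
so the Lagrangian is L = sqrt(441 + z'^2).
L depends on z' only, not on z or θ, so ∂L/∂z = 0 and
    ∂L/∂z' = z' / sqrt(441 + z'^2).
The Euler-Lagrange equation gives
    d/dθ( z' / sqrt(441 + z'^2) ) = 0,
so z' is constant. Integrating once:
    z(θ) = a θ + b,
a helix on the cylinder (a straight line when the cylinder is unrolled). The constants a, b are determined by the endpoint conditions.
With endpoint conditions z(0) = -4 and z(2π/3) = 1: from z(0) = b we get b = -4, and a·2π/3 + -4 = 1 gives a = 15/(2π), so
    z(θ) = (15/(2π)) θ − 4.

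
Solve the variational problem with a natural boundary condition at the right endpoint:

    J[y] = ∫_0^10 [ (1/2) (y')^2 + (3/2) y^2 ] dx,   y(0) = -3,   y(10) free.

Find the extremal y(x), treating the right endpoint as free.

The Lagrangian L = (1/2) (y')^2 + (3/2) y^2 gives
    ∂L/∂y = 3 y,   ∂L/∂y' = y'.
Euler-Lagrange: y'' − 3 y = 0.
With k = sqrt(3), the general solution is
    y(x) = A cosh(sqrt(3) x) + B sinh(sqrt(3) x).
Fixed left endpoint y(0) = -3 ⇒ A = -3.
The right endpoint x = 10 is free, so the natural (transversality) condition is ∂L/∂y' |_{x=10} = 0, i.e. y'(10) = 0.
Compute y'(x) = A k sinh(k x) + B k cosh(k x), so
    y'(10) = A k sinh(k·10) + B k cosh(k·10) = 0
    ⇒ B = −A tanh(k·10) = 3 tanh(sqrt(3)·10).
Therefore the extremal is
    y(x) = −3 cosh(sqrt(3) x) + 3 tanh(sqrt(3)·10) sinh(sqrt(3) x).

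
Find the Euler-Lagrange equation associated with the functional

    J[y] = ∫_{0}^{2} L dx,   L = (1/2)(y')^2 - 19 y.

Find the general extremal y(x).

The Lagrangian is L = (1/2)(y')^2 - 19 y.
∂L/∂y = -19.
∂L/∂y' = y'.
The Euler-Lagrange equation d/dx(∂L/∂y') − ∂L/∂y = 0 becomes:
    y'' + 19 = 0
General solution: y(x) = -(19/2) x^2 + A x + B, where A and B are arbitrary constants fixed by the endpoint conditions.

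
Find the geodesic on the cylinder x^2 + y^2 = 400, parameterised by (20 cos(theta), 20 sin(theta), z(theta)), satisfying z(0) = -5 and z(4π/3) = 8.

Parameterise the cylinder of radius R = 20 as
    r(θ) = (20 cos θ, 20 sin θ, z(θ)).
The arc-length element is
    ds = sqrt(400 + (dz/dθ)^2) dθ,
so the Lagrangian is L = sqrt(400 + z'^2).
L depends on z' only, not on z or θ, so ∂L/∂z = 0 and
    ∂L/∂z' = z' / sqrt(400 + z'^2).
The Euler-Lagrange equation gives
    d/dθ( z' / sqrt(400 + z'^2) ) = 0,
so z' is constant. Integrating once:
    z(θ) = a θ + b,
a helix on the cylinder (a straight line when the cylinder is unrolled). The constants a, b are determined by the endpoint conditions.
With endpoint conditions z(0) = -5 and z(4π/3) = 8: from z(0) = b we get b = -5, and a·4π/3 + -5 = 8 gives a = 39/(4π), so
    z(θ) = (39/(4π)) θ − 5.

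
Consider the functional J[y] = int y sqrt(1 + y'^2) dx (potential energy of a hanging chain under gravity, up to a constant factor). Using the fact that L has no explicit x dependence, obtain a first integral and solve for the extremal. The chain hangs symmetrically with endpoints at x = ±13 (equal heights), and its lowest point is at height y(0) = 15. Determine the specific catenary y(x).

The Lagrangian L(y, y') = y sqrt(1 + y'^2) has no explicit x dependence, so the Beltrami identity applies:
    L − y' ∂L/∂y' = C.
Compute ∂L/∂y' = y · y' / sqrt(1 + y'^2). Then
    L − y' ∂L/∂y'
    = y sqrt(1 + y'^2) − y · y'^2 / sqrt(1 + y'^2)
    = y (1 + y'^2 − y'^2) / sqrt(1 + y'^2)
    = y / sqrt(1 + y'^2) = C.
Squaring gives y^2 = C^2 (1 + y'^2), i.e.
    y'^2 = y^2 / C^2 − 1.
Separating variables,
    dy / sqrt(y^2 − C^2) = dx / C,
and integrating gives arccosh(y / C) = (x − a)/C, so
    y(x) = C cosh((x − a)/C),
the catenary. The constants C and a are fixed by the two endpoint conditions (and, for the hanging-chain problem, the length constraint selects C).
Now fit the given data. The endpoints x = ±13 are symmetric at equal height, so the catenary is even about its minimum: a = 0 and y(x) = C cosh(x/C). The lowest point is y(0) = C cosh(0) = C, and we are told y(0) = 15, so C = 15. Therefore
    y(x) = 15 cosh(x/15),
and at the endpoints
    y(±13) = 15 cosh(13/15).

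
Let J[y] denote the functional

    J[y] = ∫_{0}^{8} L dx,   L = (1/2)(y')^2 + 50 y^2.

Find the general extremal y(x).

The Lagrangian is L = (1/2)(y')^2 + 50 y^2.
∂L/∂y = 100y.
∂L/∂y' = y'.
The Euler-Lagrange equation d/dx(∂L/∂y') − ∂L/∂y = 0 becomes:
    y'' - 100 y = 0
General solution: y(x) = A e^(10x) + B e^(-10x), where A and B are arbitrary constants fixed by the endpoint conditions.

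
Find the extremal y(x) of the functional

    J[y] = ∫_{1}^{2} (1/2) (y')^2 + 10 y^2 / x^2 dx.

The Lagrangian is L = (1/2) (y')^2 + 10 y^2 / x^2.
Compute ∂L/∂y = 20y/x^2, ∂L/∂y' = y'.
The Euler-Lagrange equation d/dx(∂L/∂y') − ∂L/∂y = 0 reduces to
    y'' − 20/x^2 · y = 0  (x > 0).
Its general solution is
    y(x) = A x^5 + B x^(-4),
with A, B fixed by the endpoint conditions.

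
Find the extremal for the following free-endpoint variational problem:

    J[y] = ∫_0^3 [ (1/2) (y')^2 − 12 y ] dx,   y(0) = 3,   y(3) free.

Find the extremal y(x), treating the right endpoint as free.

The Lagrangian L = (1/2) (y')^2 − 12 y gives
    ∂L/∂y = −12,   ∂L/∂y' = y'.
Euler-Lagrange: d/dx(y') − (−12) = 0, i.e. y'' + 12 = 0, so
    y(x) = −(12/2) x^2 + C1 x + C2.
Fixed left endpoint y(0) = 3 ⇒ C2 = 3.
The right endpoint x = 3 is free, so the natural (transversality) condition is ∂L/∂y' |_{x=3} = 0, i.e. y'(3) = 0.
Compute y'(x) = −12 x + C1, so y'(3) = −36 + C1 = 0 ⇒ C1 = 36.
Therefore the extremal is
    y(x) = −6 x^2 + 36 x + 3.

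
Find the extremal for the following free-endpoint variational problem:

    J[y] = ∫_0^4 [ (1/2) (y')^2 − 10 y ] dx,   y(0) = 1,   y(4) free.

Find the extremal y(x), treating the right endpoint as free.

The Lagrangian L = (1/2) (y')^2 − 10 y gives
    ∂L/∂y = −10,   ∂L/∂y' = y'.
Euler-Lagrange: d/dx(y') − (−10) = 0, i.e. y'' + 10 = 0, so
    y(x) = −(10/2) x^2 + C1 x + C2.
Fixed left endpoint y(0) = 1 ⇒ C2 = 1.
The right endpoint x = 4 is free, so the natural (transversality) condition is ∂L/∂y' |_{x=4} = 0, i.e. y'(4) = 0.
Compute y'(x) = −10 x + C1, so y'(4) = −40 + C1 = 0 ⇒ C1 = 40.
Therefore the extremal is
    y(x) = −5 x^2 + 40 x + 1.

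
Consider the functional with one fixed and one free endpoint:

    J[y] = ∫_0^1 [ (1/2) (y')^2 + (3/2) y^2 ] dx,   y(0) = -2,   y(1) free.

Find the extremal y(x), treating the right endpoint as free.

The Lagrangian L = (1/2) (y')^2 + (3/2) y^2 gives
    ∂L/∂y = 3 y,   ∂L/∂y' = y'.
Euler-Lagrange: y'' − 3 y = 0.
With k = sqrt(3), the general solution is
    y(x) = A cosh(sqrt(3) x) + B sinh(sqrt(3) x).
Fixed left endpoint y(0) = -2 ⇒ A = -2.
The right endpoint x = 1 is free, so the natural (transversality) condition is ∂L/∂y' |_{x=1} = 0, i.e. y'(1) = 0.
Compute y'(x) = A k sinh(k x) + B k cosh(k x), so
    y'(1) = A k sinh(k·1) + B k cosh(k·1) = 0
    ⇒ B = −A tanh(k·1) = 2 tanh(sqrt(3)·1).
Therefore the extremal is
    y(x) = −2 cosh(sqrt(3) x) + 2 tanh(sqrt(3)·1) sinh(sqrt(3) x).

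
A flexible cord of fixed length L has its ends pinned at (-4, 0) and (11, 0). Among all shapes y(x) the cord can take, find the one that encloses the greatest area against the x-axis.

Set up the augmented Lagrangian using a multiplier λ for the length constraint:
    F(y, y') = y − λ sqrt(1 + y'^2).
F has no explicit x dependence, so the Beltrami identity yields a first integral
    F − y' ∂F/∂y' = C.
Compute ∂F/∂y' = −λ y' / sqrt(1 + y'^2). Then
    y − λ sqrt(1 + y'^2) + λ y'^2 / sqrt(1 + y'^2) = C
    ⇒  y − λ / sqrt(1 + y'^2) = C.
Solving for y' and integrating gives
    (x − a)^2 + (y − b)^2 = λ^2,
a circular arc of radius λ. The constants a, b are determined by the endpoint conditions y(-4) = y(11) = 0, and λ is fixed implicitly by the length constraint
    ∫_{-4}^{11} sqrt(1 + y'^2) dx = L.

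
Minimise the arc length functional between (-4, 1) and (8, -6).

Arc-length functional: J[y] = ∫ sqrt(1 + (y')^2) dx.
Lagrangian L = sqrt(1 + (y')^2) has no explicit y dependence, so ∂L/∂y = 0 and the Euler-Lagrange equation gives
    d/dx( y' / sqrt(1 + (y')^2) ) = 0  ⇒  y' / sqrt(1 + (y')^2) = const.
Hence y' is constant, so y(x) is affine.
Fitting the endpoints (-4, 1) and (8, -6):
    slope m = ((-6) − 1) / (8 − (-4)) = -7/12,
    intercept c = 1 − m·(-4) = -4/3.
Extremal: y(x) = (-7/12) x - 4/3.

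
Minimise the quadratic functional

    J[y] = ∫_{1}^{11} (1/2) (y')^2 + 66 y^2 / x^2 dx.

The Lagrangian is L = (1/2) (y')^2 + 66 y^2 / x^2.
Compute ∂L/∂y = 132y/x^2, ∂L/∂y' = y'.
The Euler-Lagrange equation d/dx(∂L/∂y') − ∂L/∂y = 0 reduces to
    y'' − 132/x^2 · y = 0  (x > 0).
Its general solution is
    y(x) = A x^12 + B x^(-11),
with A, B fixed by the endpoint conditions.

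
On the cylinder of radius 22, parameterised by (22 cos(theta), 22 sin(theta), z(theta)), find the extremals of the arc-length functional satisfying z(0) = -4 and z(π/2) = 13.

Parameterise the cylinder of radius R = 22 as
    r(θ) = (22 cos θ, 22 sin θ, z(θ)).
The arc-length element is
    ds = sqrt(484 + (dz/dθ)^2) dθ,
so the Lagrangian is L = sqrt(484 + z'^2).
L depends on z' only, not on z or θ, so ∂L/∂z = 0 and
    ∂L/∂z' = z' / sqrt(484 + z'^2).
The Euler-Lagrange equation gives
    d/dθ( z' / sqrt(484 + z'^2) ) = 0,
so z' is constant. Integrating once:
    z(θ) = a θ + b,
a helix on the cylinder (a straight line when the cylinder is unrolled). The constants a, b are determined by the endpoint conditions.
With endpoint conditions z(0) = -4 and z(π/2) = 13: from z(0) = b we get b = -4, and a·π/2 + -4 = 13 gives a = 34/π, so
    z(θ) = (34/π) θ − 4.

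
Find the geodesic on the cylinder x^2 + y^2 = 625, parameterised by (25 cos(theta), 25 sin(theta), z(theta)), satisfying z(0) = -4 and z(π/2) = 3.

Parameterise the cylinder of radius R = 25 as
    r(θ) = (25 cos θ, 25 sin θ, z(θ)).
The arc-length element is
    ds = sqrt(625 + (dz/dθ)^2) dθ,
so the Lagrangian is L = sqrt(625 + z'^2).
L depends on z' only, not on z or θ, so ∂L/∂z = 0 and
    ∂L/∂z' = z' / sqrt(625 + z'^2).
The Euler-Lagrange equation gives
    d/dθ( z' / sqrt(625 + z'^2) ) = 0,
so z' is constant. Integrating once:
    z(θ) = a θ + b,
a helix on the cylinder (a straight line when the cylinder is unrolled). The constants a, b are determined by the endpoint conditions.
With endpoint conditions z(0) = -4 and z(π/2) = 3: from z(0) = b we get b = -4, and a·π/2 + -4 = 3 gives a = 14/π, so
    z(θ) = (14/π) θ − 4.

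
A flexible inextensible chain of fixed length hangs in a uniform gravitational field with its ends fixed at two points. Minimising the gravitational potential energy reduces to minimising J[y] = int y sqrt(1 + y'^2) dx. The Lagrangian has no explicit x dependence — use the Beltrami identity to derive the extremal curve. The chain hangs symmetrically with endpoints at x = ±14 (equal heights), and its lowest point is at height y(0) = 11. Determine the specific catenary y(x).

The Lagrangian L(y, y') = y sqrt(1 + y'^2) has no explicit x dependence, so the Beltrami identity applies:
    L − y' ∂L/∂y' = C.
Compute ∂L/∂y' = y · y' / sqrt(1 + y'^2). Then
    L − y' ∂L/∂y'
    = y sqrt(1 + y'^2) − y · y'^2 / sqrt(1 + y'^2)
    = y (1 + y'^2 − y'^2) / sqrt(1 + y'^2)
    = y / sqrt(1 + y'^2) = C.
Squaring gives y^2 = C^2 (1 + y'^2), i.e.
    y'^2 = y^2 / C^2 − 1.
Separating variables,
    dy / sqrt(y^2 − C^2) = dx / C,
and integrating gives arccosh(y / C) = (x − a)/C, so
    y(x) = C cosh((x − a)/C),
the catenary. The constants C and a are fixed by the two endpoint conditions (and, for the hanging-chain problem, the length constraint selects C).
Now fit the given data. The endpoints x = ±14 are symmetric at equal height, so the catenary is even about its minimum: a = 0 and y(x) = C cosh(x/C). The lowest point is y(0) = C cosh(0) = C, and we are told y(0) = 11, so C = 11. Therefore
    y(x) = 11 cosh(x/11),
and at the endpoints
    y(±14) = 11 cosh(14/11).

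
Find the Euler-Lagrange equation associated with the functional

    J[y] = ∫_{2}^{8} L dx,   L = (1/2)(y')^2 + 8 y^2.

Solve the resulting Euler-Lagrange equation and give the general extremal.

The Lagrangian is L = (1/2)(y')^2 + 8 y^2.
∂L/∂y = 16y.
∂L/∂y' = y'.
The Euler-Lagrange equation d/dx(∂L/∂y') − ∂L/∂y = 0 becomes:
    y'' - 16 y = 0
General solution: y(x) = A e^(4x) + B e^(-4x), where A and B are arbitrary constants fixed by the endpoint conditions.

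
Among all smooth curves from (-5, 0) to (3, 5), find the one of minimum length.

Arc-length functional: J[y] = ∫ sqrt(1 + (y')^2) dx.
Lagrangian L = sqrt(1 + (y')^2) has no explicit y dependence, so ∂L/∂y = 0 and the Euler-Lagrange equation gives
    d/dx( y' / sqrt(1 + (y')^2) ) = 0  ⇒  y' / sqrt(1 + (y')^2) = const.
Hence y' is constant, so y(x) is affine.
Fitting the endpoints (-5, 0) and (3, 5):
    slope m = (5 − 0) / (3 − (-5)) = 5/8,
    intercept c = 0 − m·(-5) = 25/8.
Extremal: y(x) = (5/8) x + 25/8.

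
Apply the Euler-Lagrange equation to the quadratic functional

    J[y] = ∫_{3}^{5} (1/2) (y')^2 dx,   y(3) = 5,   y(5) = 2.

The Lagrangian is L = (1/2) (y')^2.
Compute ∂L/∂y = 0, ∂L/∂y' = y'.
The Euler-Lagrange equation d/dx(∂L/∂y') − ∂L/∂y = 0 reduces to
    y'' = 0.
Its general solution is
    y(x) = A x + B,
with A, B fixed by the endpoint conditions.
Applying the endpoint conditions y(3) = 5 and y(5) = 2: solve A·3 + B = 5 and A·5 + B = 2. Subtracting gives A(5 − 3) = 2 − 5, so A = -3/2, and B = 5 − A·3 = 19/2. Therefore
    y(x) = (-3/2) x + 19/2.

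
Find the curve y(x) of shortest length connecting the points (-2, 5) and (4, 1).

Arc-length functional: J[y] = ∫ sqrt(1 + (y')^2) dx.
Lagrangian L = sqrt(1 + (y')^2) has no explicit y dependence, so ∂L/∂y = 0 and the Euler-Lagrange equation gives
    d/dx( y' / sqrt(1 + (y')^2) ) = 0  ⇒  y' / sqrt(1 + (y')^2) = const.
Hence y' is constant, so y(x) is affine.
Fitting the endpoints (-2, 5) and (4, 1):
    slope m = (1 − 5) / (4 − (-2)) = -2/3,
    intercept c = 5 − m·(-2) = 11/3.
Extremal: y(x) = (-2/3) x + 11/3.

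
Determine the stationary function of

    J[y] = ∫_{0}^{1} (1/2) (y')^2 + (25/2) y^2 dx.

The Lagrangian is L = (1/2) (y')^2 + (25/2) y^2.
Compute ∂L/∂y = 25y, ∂L/∂y' = y'.
The Euler-Lagrange equation d/dx(∂L/∂y') − ∂L/∂y = 0 reduces to
    y'' − 25 y = 0.
Its general solution is
    y(x) = A e^(5x) + B e^(−5x),
with A, B fixed by the endpoint conditions.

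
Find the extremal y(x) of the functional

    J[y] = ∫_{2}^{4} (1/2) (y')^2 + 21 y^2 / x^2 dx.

The Lagrangian is L = (1/2) (y')^2 + 21 y^2 / x^2.
Compute ∂L/∂y = 42y/x^2, ∂L/∂y' = y'.
The Euler-Lagrange equation d/dx(∂L/∂y') − ∂L/∂y = 0 reduces to
    y'' − 42/x^2 · y = 0  (x > 0).
Its general solution is
    y(x) = A x^7 + B x^(-6),
with A, B fixed by the endpoint conditions.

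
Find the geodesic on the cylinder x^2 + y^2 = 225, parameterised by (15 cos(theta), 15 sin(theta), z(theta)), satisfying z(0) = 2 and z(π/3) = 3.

Parameterise the cylinder of radius R = 15 as
    r(θ) = (15 cos θ, 15 sin θ, z(θ)).
The arc-length element is
    ds = sqrt(225 + (dz/dθ)^2) dθ,
so the Lagrangian is L = sqrt(225 + z'^2).
L depends on z' only, not on z or θ, so ∂L/∂z = 0 and
    ∂L/∂z' = z' / sqrt(225 + z'^2).
The Euler-Lagrange equation gives
    d/dθ( z' / sqrt(225 + z'^2) ) = 0,
so z' is constant. Integrating once:
    z(θ) = a θ + b,
a helix on the cylinder (a straight line when the cylinder is unrolled). The constants a, b are determined by the endpoint conditions.
With endpoint conditions z(0) = 2 and z(π/3) = 3: from z(0) = b we get b = 2, and a·π/3 + 2 = 3 gives a = 3/π, so
    z(θ) = (3/π) θ + 2.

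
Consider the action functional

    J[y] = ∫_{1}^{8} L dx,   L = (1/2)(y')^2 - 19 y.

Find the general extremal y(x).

The Lagrangian is L = (1/2)(y')^2 - 19 y.
∂L/∂y = -19.
∂L/∂y' = y'.
The Euler-Lagrange equation d/dx(∂L/∂y') − ∂L/∂y = 0 becomes:
    y'' + 19 = 0
General solution: y(x) = -(19/2) x^2 + A x + B, where A and B are arbitrary constants fixed by the endpoint conditions.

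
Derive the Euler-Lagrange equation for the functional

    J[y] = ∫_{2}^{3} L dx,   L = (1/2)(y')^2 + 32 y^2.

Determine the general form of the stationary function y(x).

The Lagrangian is L = (1/2)(y')^2 + 32 y^2.
∂L/∂y = 64y.
∂L/∂y' = y'.
The Euler-Lagrange equation d/dx(∂L/∂y') − ∂L/∂y = 0 becomes:
    y'' - 64 y = 0
General solution: y(x) = A e^(8x) + B e^(-8x), where A and B are arbitrary constants fixed by the endpoint conditions.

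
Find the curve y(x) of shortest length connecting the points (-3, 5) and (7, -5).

Arc-length functional: J[y] = ∫ sqrt(1 + (y')^2) dx.
Lagrangian L = sqrt(1 + (y')^2) has no explicit y dependence, so ∂L/∂y = 0 and the Euler-Lagrange equation gives
    d/dx( y' / sqrt(1 + (y')^2) ) = 0  ⇒  y' / sqrt(1 + (y')^2) = const.
Hence y' is constant, so y(x) is affine.
Fitting the endpoints (-3, 5) and (7, -5):
    slope m = ((-5) − 5) / (7 − (-3)) = -1,
    intercept c = 5 − m·(-3) = 2.
Extremal: y(x) = -x + 2.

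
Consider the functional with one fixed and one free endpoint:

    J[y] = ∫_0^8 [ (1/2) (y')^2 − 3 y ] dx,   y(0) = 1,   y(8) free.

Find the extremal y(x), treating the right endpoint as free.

The Lagrangian L = (1/2) (y')^2 − 3 y gives
    ∂L/∂y = −3,   ∂L/∂y' = y'.
Euler-Lagrange: d/dx(y') − (−3) = 0, i.e. y'' + 3 = 0, so
    y(x) = −(3/2) x^2 + C1 x + C2.
Fixed left endpoint y(0) = 1 ⇒ C2 = 1.
The right endpoint x = 8 is free, so the natural (transversality) condition is ∂L/∂y' |_{x=8} = 0, i.e. y'(8) = 0.
Compute y'(x) = −3 x + C1, so y'(8) = −24 + C1 = 0 ⇒ C1 = 24.
Therefore the extremal is
    y(x) = −(3/2) x^2 + 24 x + 1.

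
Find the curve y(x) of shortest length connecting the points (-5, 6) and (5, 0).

Arc-length functional: J[y] = ∫ sqrt(1 + (y')^2) dx.
Lagrangian L = sqrt(1 + (y')^2) has no explicit y dependence, so ∂L/∂y = 0 and the Euler-Lagrange equation gives
    d/dx( y' / sqrt(1 + (y')^2) ) = 0  ⇒  y' / sqrt(1 + (y')^2) = const.
Hence y' is constant, so y(x) is affine.
Fitting the endpoints (-5, 6) and (5, 0):
    slope m = (0 − 6) / (5 − (-5)) = -3/5,
    intercept c = 6 − m·(-5) = 3.
Extremal: y(x) = (-3/5) x + 3.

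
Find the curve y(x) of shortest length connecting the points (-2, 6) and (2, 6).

Arc-length functional: J[y] = ∫ sqrt(1 + (y')^2) dx.
Lagrangian L = sqrt(1 + (y')^2) has no explicit y dependence, so ∂L/∂y = 0 and the Euler-Lagrange equation gives
    d/dx( y' / sqrt(1 + (y')^2) ) = 0  ⇒  y' / sqrt(1 + (y')^2) = const.
Hence y' is constant, so y(x) is affine.
Fitting the endpoints (-2, 6) and (2, 6):
    slope m = (6 − 6) / (2 − (-2)) = 0,
    intercept c = 6 − m·(-2) = 6.
Extremal: y(x) = 6.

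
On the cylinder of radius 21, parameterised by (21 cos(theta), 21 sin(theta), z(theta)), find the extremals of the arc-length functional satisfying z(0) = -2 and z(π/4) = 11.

Parameterise the cylinder of radius R = 21 as
    r(θ) = (21 cos θ, 21 sin θ, z(θ)).
The arc-length element is
    ds = sqrt(441 + (dz/dθ)^2) dθ,
so the Lagrangian is L = sqrt(441 + z'^2).
L depends on z' only, not on z or θ, so ∂L/∂z = 0 and
    ∂L/∂z' = z' / sqrt(441 + z'^2).
The Euler-Lagrange equation gives
    d/dθ( z' / sqrt(441 + z'^2) ) = 0,
so z' is constant. Integrating once:
    z(θ) = a θ + b,
a helix on the cylinder (a straight line when the cylinder is unrolled). The constants a, b are determined by the endpoint conditions.
With endpoint conditions z(0) = -2 and z(π/4) = 11: from z(0) = b we get b = -2, and a·π/4 + -2 = 11 gives a = 52/π, so
    z(θ) = (52/π) θ − 2.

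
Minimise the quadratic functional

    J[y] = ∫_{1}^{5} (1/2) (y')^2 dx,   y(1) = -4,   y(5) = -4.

The Lagrangian is L = (1/2) (y')^2.
Compute ∂L/∂y = 0, ∂L/∂y' = y'.
The Euler-Lagrange equation d/dx(∂L/∂y') − ∂L/∂y = 0 reduces to
    y'' = 0.
Its general solution is
    y(x) = A x + B,
with A, B fixed by the endpoint conditions.
Applying the endpoint conditions y(1) = -4 and y(5) = -4: solve A·1 + B = -4 and A·5 + B = -4. Subtracting gives A(5 − 1) = -4 − -4, so A = 0, and B = -4 − A·1 = -4. Therefore
    y(x) = -4.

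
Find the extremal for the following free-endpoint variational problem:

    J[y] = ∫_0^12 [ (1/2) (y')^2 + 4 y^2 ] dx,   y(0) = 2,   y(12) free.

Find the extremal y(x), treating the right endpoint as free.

The Lagrangian L = (1/2) (y')^2 + 4 y^2 gives
    ∂L/∂y = 8 y,   ∂L/∂y' = y'.
Euler-Lagrange: y'' − 8 y = 0.
With k = sqrt(8), the general solution is
    y(x) = A cosh(sqrt(8) x) + B sinh(sqrt(8) x).
Fixed left endpoint y(0) = 2 ⇒ A = 2.
The right endpoint x = 12 is free, so the natural (transversality) condition is ∂L/∂y' |_{x=12} = 0, i.e. y'(12) = 0.
Compute y'(x) = A k sinh(k x) + B k cosh(k x), so
    y'(12) = A k sinh(k·12) + B k cosh(k·12) = 0
    ⇒ B = −A tanh(k·12) = − 2 tanh(sqrt(8)·12).
Therefore the extremal is
    y(x) = 2 cosh(sqrt(8) x) − 2 tanh(sqrt(8)·12) sinh(sqrt(8) x).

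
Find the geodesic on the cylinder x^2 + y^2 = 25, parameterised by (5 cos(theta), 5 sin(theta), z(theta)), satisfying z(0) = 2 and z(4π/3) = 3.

Parameterise the cylinder of radius R = 5 as
    r(θ) = (5 cos θ, 5 sin θ, z(θ)).
The arc-length element is
    ds = sqrt(25 + (dz/dθ)^2) dθ,
so the Lagrangian is L = sqrt(25 + z'^2).
L depends on z' only, not on z or θ, so ∂L/∂z = 0 and
    ∂L/∂z' = z' / sqrt(25 + z'^2).
The Euler-Lagrange equation gives
    d/dθ( z' / sqrt(25 + z'^2) ) = 0,
so z' is constant. Integrating once:
    z(θ) = a θ + b,
a helix on the cylinder (a straight line when the cylinder is unrolled). The constants a, b are determined by the endpoint conditions.
With endpoint conditions z(0) = 2 and z(4π/3) = 3: from z(0) = b we get b = 2, and a·4π/3 + 2 = 3 gives a = 3/(4π), so
    z(θ) = (3/(4π)) θ + 2.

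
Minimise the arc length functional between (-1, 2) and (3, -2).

Arc-length functional: J[y] = ∫ sqrt(1 + (y')^2) dx.
Lagrangian L = sqrt(1 + (y')^2) has no explicit y dependence, so ∂L/∂y = 0 and the Euler-Lagrange equation gives
    d/dx( y' / sqrt(1 + (y')^2) ) = 0  ⇒  y' / sqrt(1 + (y')^2) = const.
Hence y' is constant, so y(x) is affine.
Fitting the endpoints (-1, 2) and (3, -2):
    slope m = ((-2) − 2) / (3 − (-1)) = -1,
    intercept c = 2 − m·(-1) = 1.
Extremal: y(x) = -x + 1.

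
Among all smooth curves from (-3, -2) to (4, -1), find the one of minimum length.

Arc-length functional: J[y] = ∫ sqrt(1 + (y')^2) dx.
Lagrangian L = sqrt(1 + (y')^2) has no explicit y dependence, so ∂L/∂y = 0 and the Euler-Lagrange equation gives
    d/dx( y' / sqrt(1 + (y')^2) ) = 0  ⇒  y' / sqrt(1 + (y')^2) = const.
Hence y' is constant, so y(x) is affine.
Fitting the endpoints (-3, -2) and (4, -1):
    slope m = ((-1) − (-2)) / (4 − (-3)) = 1/7,
    intercept c = (-2) − m·(-3) = -11/7.
Extremal: y(x) = (1/7) x - 11/7.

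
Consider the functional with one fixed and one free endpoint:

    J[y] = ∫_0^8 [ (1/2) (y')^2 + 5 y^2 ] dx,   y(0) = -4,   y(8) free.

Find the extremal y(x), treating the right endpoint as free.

The Lagrangian L = (1/2) (y')^2 + 5 y^2 gives
    ∂L/∂y = 10 y,   ∂L/∂y' = y'.
Euler-Lagrange: y'' − 10 y = 0.
With k = sqrt(10), the general solution is
    y(x) = A cosh(sqrt(10) x) + B sinh(sqrt(10) x).
Fixed left endpoint y(0) = -4 ⇒ A = -4.
The right endpoint x = 8 is free, so the natural (transversality) condition is ∂L/∂y' |_{x=8} = 0, i.e. y'(8) = 0.
Compute y'(x) = A k sinh(k x) + B k cosh(k x), so
    y'(8) = A k sinh(k·8) + B k cosh(k·8) = 0
    ⇒ B = −A tanh(k·8) = 4 tanh(sqrt(10)·8).
Therefore the extremal is
    y(x) = −4 cosh(sqrt(10) x) + 4 tanh(sqrt(10)·8) sinh(sqrt(10) x).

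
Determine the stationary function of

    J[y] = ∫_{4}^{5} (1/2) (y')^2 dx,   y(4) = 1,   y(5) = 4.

The Lagrangian is L = (1/2) (y')^2.
Compute ∂L/∂y = 0, ∂L/∂y' = y'.
The Euler-Lagrange equation d/dx(∂L/∂y') − ∂L/∂y = 0 reduces to
    y'' = 0.
Its general solution is
    y(x) = A x + B,
with A, B fixed by the endpoint conditions.
Applying the endpoint conditions y(4) = 1 and y(5) = 4: solve A·4 + B = 1 and A·5 + B = 4. Subtracting gives A(5 − 4) = 4 − 1, so A = 3, and B = 1 − A·4 = -11. Therefore
    y(x) = 3 x - 11.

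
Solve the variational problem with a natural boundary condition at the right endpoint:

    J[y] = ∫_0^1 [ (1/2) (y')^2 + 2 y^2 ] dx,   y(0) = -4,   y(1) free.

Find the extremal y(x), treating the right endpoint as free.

The Lagrangian L = (1/2) (y')^2 + 2 y^2 gives
    ∂L/∂y = 4 y,   ∂L/∂y' = y'.
Euler-Lagrange: y'' − 4 y = 0.
With k = 2, the general solution is
    y(x) = A cosh(2 x) + B sinh(2 x).
Fixed left endpoint y(0) = -4 ⇒ A = -4.
The right endpoint x = 1 is free, so the natural (transversality) condition is ∂L/∂y' |_{x=1} = 0, i.e. y'(1) = 0.
Compute y'(x) = A k sinh(k x) + B k cosh(k x), so
    y'(1) = A k sinh(k·1) + B k cosh(k·1) = 0
    ⇒ B = −A tanh(k·1) = 4 tanh(2·1).
Therefore the extremal is
    y(x) = −4 cosh(2 x) + 4 tanh(2·1) sinh(2 x).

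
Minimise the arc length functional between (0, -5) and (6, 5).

Arc-length functional: J[y] = ∫ sqrt(1 + (y')^2) dx.
Lagrangian L = sqrt(1 + (y')^2) has no explicit y dependence, so ∂L/∂y = 0 and the Euler-Lagrange equation gives
    d/dx( y' / sqrt(1 + (y')^2) ) = 0  ⇒  y' / sqrt(1 + (y')^2) = const.
Hence y' is constant, so y(x) is affine.
Fitting the endpoints (0, -5) and (6, 5):
    slope m = (5 − (-5)) / (6 − 0) = 5/3,
    intercept c = (-5) − m·0 = -5.
Extremal: y(x) = (5/3) x - 5.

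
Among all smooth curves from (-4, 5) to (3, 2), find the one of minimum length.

Arc-length functional: J[y] = ∫ sqrt(1 + (y')^2) dx.
Lagrangian L = sqrt(1 + (y')^2) has no explicit y dependence, so ∂L/∂y = 0 and the Euler-Lagrange equation gives
    d/dx( y' / sqrt(1 + (y')^2) ) = 0  ⇒  y' / sqrt(1 + (y')^2) = const.
Hence y' is constant, so y(x) is affine.
Fitting the endpoints (-4, 5) and (3, 2):
    slope m = (2 − 5) / (3 − (-4)) = -3/7,
    intercept c = 5 − m·(-4) = 23/7.
Extremal: y(x) = (-3/7) x + 23/7.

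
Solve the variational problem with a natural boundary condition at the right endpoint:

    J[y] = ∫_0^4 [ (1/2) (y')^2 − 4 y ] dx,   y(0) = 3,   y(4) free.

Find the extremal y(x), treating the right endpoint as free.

The Lagrangian L = (1/2) (y')^2 − 4 y gives
    ∂L/∂y = −4,   ∂L/∂y' = y'.
Euler-Lagrange: d/dx(y') − (−4) = 0, i.e. y'' + 4 = 0, so
    y(x) = −(4/2) x^2 + C1 x + C2.
Fixed left endpoint y(0) = 3 ⇒ C2 = 3.
The right endpoint x = 4 is free, so the natural (transversality) condition is ∂L/∂y' |_{x=4} = 0, i.e. y'(4) = 0.
Compute y'(x) = −4 x + C1, so y'(4) = −16 + C1 = 0 ⇒ C1 = 16.
Therefore the extremal is
    y(x) = −2 x^2 + 16 x + 3.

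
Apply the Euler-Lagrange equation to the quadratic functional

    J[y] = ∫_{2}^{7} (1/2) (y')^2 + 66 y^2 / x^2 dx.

The Lagrangian is L = (1/2) (y')^2 + 66 y^2 / x^2.
Compute ∂L/∂y = 132y/x^2, ∂L/∂y' = y'.
The Euler-Lagrange equation d/dx(∂L/∂y') − ∂L/∂y = 0 reduces to
    y'' − 132/x^2 · y = 0  (x > 0).
Its general solution is
    y(x) = A x^12 + B x^(-11),
with A, B fixed by the endpoint conditions.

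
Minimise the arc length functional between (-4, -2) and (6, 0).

Arc-length functional: J[y] = ∫ sqrt(1 + (y')^2) dx.
Lagrangian L = sqrt(1 + (y')^2) has no explicit y dependence, so ∂L/∂y = 0 and the Euler-Lagrange equation gives
    d/dx( y' / sqrt(1 + (y')^2) ) = 0  ⇒  y' / sqrt(1 + (y')^2) = const.
Hence y' is constant, so y(x) is affine.
Fitting the endpoints (-4, -2) and (6, 0):
    slope m = (0 − (-2)) / (6 − (-4)) = 1/5,
    intercept c = (-2) − m·(-4) = -6/5.
Extremal: y(x) = (1/5) x - 6/5.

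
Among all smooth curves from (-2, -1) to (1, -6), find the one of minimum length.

Arc-length functional: J[y] = ∫ sqrt(1 + (y')^2) dx.
Lagrangian L = sqrt(1 + (y')^2) has no explicit y dependence, so ∂L/∂y = 0 and the Euler-Lagrange equation gives
    d/dx( y' / sqrt(1 + (y')^2) ) = 0  ⇒  y' / sqrt(1 + (y')^2) = const.
Hence y' is constant, so y(x) is affine.
Fitting the endpoints (-2, -1) and (1, -6):
    slope m = ((-6) − (-1)) / (1 − (-2)) = -5/3,
    intercept c = (-1) − m·(-2) = -13/3.
Extremal: y(x) = (-5/3) x - 13/3.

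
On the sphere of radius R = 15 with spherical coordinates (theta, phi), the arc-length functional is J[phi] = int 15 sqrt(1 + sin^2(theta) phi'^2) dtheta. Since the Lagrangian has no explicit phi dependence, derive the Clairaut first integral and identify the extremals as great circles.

On the sphere of radius R = 15 with spherical coordinates (θ, φ), the induced metric is
    ds^2 = 225(dθ^2 + sin^2(θ) dφ^2).
Parameterise by θ; the arc-length functional is
    J[φ] = ∫ 15 sqrt(1 + sin^2(θ) (dφ/dθ)^2) dθ,
so L = 15 sqrt(1 + sin^2(θ) φ'^2). Compute
    ∂L/∂φ = 0  (L has no explicit φ dependence),
    ∂L/∂φ' = 15 sin^2(θ) φ' / sqrt(1 + sin^2(θ) φ'^2).
Since ∂L/∂φ = 0, the Euler-Lagrange equation
    d/dθ(∂L/∂φ') − ∂L/∂φ = 0
reduces to d/dθ(∂L/∂φ') = 0, i.e. the momentum conjugate to φ is conserved:
    15 sin^2(θ) φ' / sqrt(1 + sin^2(θ) φ'^2) = C.
The overall factor of 15 is constant, so dividing through gives Clairaut's relation sin^2(θ) φ' / sqrt(1 + sin^2(θ) φ'^2) = C' (with C' = C/15). Solving for φ' and integrating gives the great-circle family
    cot(θ) = A cos(φ − φ_0),
i.e. the intersection of the sphere with a plane through the origin. The two constants A and φ_0 (equivalently C and one phase) are fixed by the two endpoint conditions.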